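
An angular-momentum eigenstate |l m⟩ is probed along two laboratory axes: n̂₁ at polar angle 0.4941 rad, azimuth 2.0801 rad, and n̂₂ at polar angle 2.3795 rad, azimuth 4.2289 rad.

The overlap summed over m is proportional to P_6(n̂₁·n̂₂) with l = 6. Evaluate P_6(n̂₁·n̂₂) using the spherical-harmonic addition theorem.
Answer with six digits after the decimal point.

Term-by-term m-sum for l=6 (normalisation 4π/13 = 0.966644):
  m=-6: Y*=(0.005475, -0.000471)  Y=(0.050824, -0.012473)  product (0.000272, -0.000092)
  m=-5: Y*=(-0.019811, -0.029266)  Y=(0.125832, 0.142274)  product (0.001671, -0.006501)
  m=-4: Y*=(-0.061077, 0.121312)  Y=(-0.136985, 0.360473)  product (-0.035363, -0.038634)
  m=-3: Y*=(0.337698, -0.014491)  Y=(-0.424382, 0.051314)  product (-0.142570, 0.023478)
  m=-2: Y*=(-0.264116, -0.428676)  Y=(-0.054424, -0.078903)  product (-0.019450, 0.044170)
  m=-1: Y*=(-0.131893, 0.236180)  Y=(-0.158995, 0.302818)  product (-0.050549, -0.077491)
  m=+0: Y*=(-0.336395, -0.000000)  Y=(-0.204130, 0.000000)  product (0.068668, 0.000000)
  m=+1: Y*=(0.131893, 0.236180)  Y=(0.158995, 0.302818)  product (-0.050549, 0.077491)
  m=+2: Y*=(-0.264116, 0.428676)  Y=(-0.054424, 0.078903)  product (-0.019450, -0.044170)
  m=+3: Y*=(-0.337698, -0.014491)  Y=(0.424382, 0.051314)  product (-0.142570, -0.023478)
  m=+4: Y*=(-0.061077, -0.121312)  Y=(-0.136985, -0.360473)  product (-0.035363, 0.038634)
  m=+5: Y*=(0.019811, -0.029266)  Y=(-0.125832, 0.142274)  product (0.001671, 0.006501)
  m=+6: Y*=(0.005475, 0.000471)  Y=(0.050824, 0.012473)  product (0.000272, 0.000092)
Accumulated sum (-0.423307, -0.000000); after 4π/(2l+1) scaling, (-0.409187, -0.000000) ⇒ P_6 = -0.409187

-0.409187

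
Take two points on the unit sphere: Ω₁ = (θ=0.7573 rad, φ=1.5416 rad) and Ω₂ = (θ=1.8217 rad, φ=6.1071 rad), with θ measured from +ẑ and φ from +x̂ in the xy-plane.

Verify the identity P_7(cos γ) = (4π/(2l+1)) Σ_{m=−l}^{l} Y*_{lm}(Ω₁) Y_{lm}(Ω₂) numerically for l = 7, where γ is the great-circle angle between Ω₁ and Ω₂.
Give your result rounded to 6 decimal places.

Summing Y*_{l m}(θ₁,φ₁)·Y_{l m}(θ₂,φ₂) over m ∈ [−7, 7]; prefactor 4π/(2·7+1) = 0.837758:
  m=-7: Y*=-0.007327-0.035351i  Y=+0.132787+0.377544i  product +0.012374-0.007460i
  m=-6: Y*=-0.140708+0.024904i  Y=-0.188800-0.334160i  product +0.034888+0.042317i
  m=-5: Y*=+0.047893+0.325743i  Y=-0.039591-0.047934i  product +0.013718-0.015192i
  m=-4: Y*=+0.455915-0.053488i  Y=+0.268795+0.228405i  product +0.134764+0.089756i
  m=-3: Y*=-0.025179-0.286729i  Y=-0.045603-0.026613i  product -0.006482+0.013746i
  m=-2: Y*=+0.171967-0.010053i  Y=-0.299805-0.110175i  product -0.052664-0.015933i
  m=-1: Y*=-0.010981-0.375996i  Y=+0.093894+0.016706i  product +0.005251-0.035487i
  m=+0: Y*=+0.062810-0.000000i  Y=+0.307120+0.000000i  product +0.019290+0.000000i
  m=+1: Y*=+0.010981-0.375996i  Y=-0.093894+0.016706i  product +0.005251+0.035487i
  m=+2: Y*=+0.171967+0.010053i  Y=-0.299805+0.110175i  product -0.052664+0.015933i
  m=+3: Y*=+0.025179-0.286729i  Y=+0.045603-0.026613i  product -0.006482-0.013746i
  m=+4: Y*=+0.455915+0.053488i  Y=+0.268795-0.228405i  product +0.134764-0.089756i
  m=+5: Y*=-0.047893+0.325743i  Y=+0.039591-0.047934i  product +0.013718+0.015192i
  m=+6: Y*=-0.140708-0.024904i  Y=-0.188800+0.334160i  product +0.034888-0.042317i
  m=+7: Y*=+0.007327-0.035351i  Y=-0.132787+0.377544i  product +0.012374+0.007460i
Total Σ_m = +0.302985+0.000000i. Multiply by 0.837758: +0.253828+0.000000i. P_7(cos γ) = 0.253828

0.253828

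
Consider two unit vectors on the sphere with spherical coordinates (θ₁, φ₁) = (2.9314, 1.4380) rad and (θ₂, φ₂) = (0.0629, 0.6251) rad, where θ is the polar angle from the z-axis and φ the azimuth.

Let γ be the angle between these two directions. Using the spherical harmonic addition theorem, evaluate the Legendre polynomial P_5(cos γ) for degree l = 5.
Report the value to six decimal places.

Expand P_5 via completeness: Σ_{m} conj(Y_{5,m}) at Ω₁ times Y_{5,m} at Ω₂ —
  m=-5: (0.000113, 0.000145) × (-0.000000, -0.000000) = (-0.000000, -0.000000)  (running Σ = (-0.000000, -0.000000))
  m=-4: (-0.002346, 0.001378) × (-0.000018, -0.000014) = (0.000000, 0.000000)  (running Σ = (0.000000, 0.000000))
  m=-3: (-0.009274, -0.022035) × (-0.000205, -0.000653) = (-0.000012, 0.000011)  (running Σ = (-0.000012, 0.000011))
  m=-2: (0.130160, -0.035406) × (0.004187, -0.012610) = (0.000099, -0.001790)  (running Σ = (0.000086, -0.001779))
  m=-1: (0.060352, 0.451798) × (0.128803, -0.092949) = (0.049768, 0.052583)  (running Σ = (0.049854, 0.050804))
  m=0: (-0.649828, -0.000000) × (0.908041, 0.000000) = (-0.590070, -0.000000)  (running Σ = (-0.540216, 0.050804))
  m=1: (-0.060352, 0.451798) × (-0.128803, -0.092949) = (0.049768, -0.052583)  (running Σ = (-0.490449, -0.001779))
  m=2: (0.130160, 0.035406) × (0.004187, 0.012610) = (0.000099, 0.001790)  (running Σ = (-0.490350, 0.000011))
  m=3: (0.009274, -0.022035) × (0.000205, -0.000653) = (-0.000012, -0.000011)  (running Σ = (-0.490363, 0.000000))
  m=4: (-0.002346, -0.001378) × (-0.000018, 0.000014) = (0.000000, -0.000000)  (running Σ = (-0.490363, -0.000000))
  m=5: (-0.000113, 0.000145) × (0.000000, -0.000000) = (-0.000000, 0.000000)  (running Σ = (-0.490363, 0.000000))
Accumulated sum (-0.490363, 0.000000); after 4π/(2l+1) scaling, (-0.560189, 0.000000) ⇒ P_5 = -0.560189

-0.560189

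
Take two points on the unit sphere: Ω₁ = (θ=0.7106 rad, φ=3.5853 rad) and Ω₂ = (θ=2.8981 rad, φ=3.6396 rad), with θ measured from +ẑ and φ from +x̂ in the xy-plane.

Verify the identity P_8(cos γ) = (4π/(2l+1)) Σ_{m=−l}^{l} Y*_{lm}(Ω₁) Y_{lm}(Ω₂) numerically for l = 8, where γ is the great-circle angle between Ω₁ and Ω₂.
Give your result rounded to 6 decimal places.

Addition theorem: P_8(cos γ) = (4π/17) Σ_m Y*_{lm}(Ω₁) Y_{lm}(Ω₂), m = −8…8:
  m=-8: Y*=-0.015505-0.006703i  Y=-0.000004+0.000004i  product +0.000000-0.000000i
  m=-7: Y*=+0.078466-0.002798i  Y=-0.000089+0.000032i  product -0.000007+0.000003i
  m=-6: Y*=-0.195977+0.101865i  Y=-0.000959-0.000148i  product +0.000203-0.000069i
  m=-5: Y*=+0.246708-0.326056i  Y=-0.005688-0.004338i  product -0.002818+0.000784i
  m=-4: Y*=-0.093280+0.450821i  Y=-0.015971-0.035646i  product +0.017560-0.003875i
  m=-3: Y*=-0.040798-0.166950i  Y=+0.011944-0.155273i  product -0.026410+0.004341i
  m=-2: Y*=-0.184029-0.226005i  Y=+0.231455-0.357329i  product -0.123352+0.013449i
  m=-1: Y*=+0.296958+0.141149i  Y=+0.586975-0.319149i  product +0.219355-0.011923i
  m=+0: Y*=+0.197322-0.000000i  Y=+0.214134+0.000000i  product +0.042253+0.000000i
  m=+1: Y*=-0.296958+0.141149i  Y=-0.586975-0.319149i  product +0.219355+0.011923i
  m=+2: Y*=-0.184029+0.226005i  Y=+0.231455+0.357329i  product -0.123352-0.013449i
  m=+3: Y*=+0.040798-0.166950i  Y=-0.011944-0.155273i  product -0.026410-0.004341i
  m=+4: Y*=-0.093280-0.450821i  Y=-0.015971+0.035646i  product +0.017560+0.003875i
  m=+5: Y*=-0.246708-0.326056i  Y=+0.005688-0.004338i  product -0.002818-0.000784i
  m=+6: Y*=-0.195977-0.101865i  Y=-0.000959+0.000148i  product +0.000203+0.000069i
  m=+7: Y*=-0.078466-0.002798i  Y=+0.000089+0.000032i  product -0.000007-0.000003i
  m=+8: Y*=-0.015505+0.006703i  Y=-0.000004-0.000004i  product +0.000000+0.000000i
Total Σ_m = +0.211314+0.000000i. Multiply by 0.739198: +0.156203+0.000000i. P_8(cos γ) = 0.156203

0.156203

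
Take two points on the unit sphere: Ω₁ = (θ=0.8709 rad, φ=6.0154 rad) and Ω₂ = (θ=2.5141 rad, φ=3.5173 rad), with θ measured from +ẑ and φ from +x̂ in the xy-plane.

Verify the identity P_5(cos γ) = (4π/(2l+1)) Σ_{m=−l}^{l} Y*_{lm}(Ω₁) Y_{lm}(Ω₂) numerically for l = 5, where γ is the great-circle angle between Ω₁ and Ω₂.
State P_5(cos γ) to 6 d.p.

0.153330

Term-by-term m-sum for l=5 (normalisation 4π/11 = 1.142397):
  m=-5: Y*=(0.027928, -0.118280)  Y=(0.009808, 0.030858)  product (0.003924, -0.000298)
  m=-4: Y*=(0.155062, -0.284073)  Y=(-0.009588, 0.140849)  product (0.038525, 0.024564)
  m=-3: Y*=(0.293910, -0.304660)  Y=(-0.147193, 0.309700)  product (0.051092, 0.135868)
  m=-2: Y*=(0.134433, -0.079776)  Y=(-0.333776, 0.311828)  product (-0.019994, 0.068547)
  m=-1: Y*=(-0.281986, 0.077370)  Y=(-0.147550, 0.058200)  product (0.037104, -0.027828)
  m=+0: Y*=(-0.240935, -0.000000)  Y=(0.361431, 0.000000)  product (-0.087082, -0.000000)
  m=+1: Y*=(0.281986, 0.077370)  Y=(0.147550, 0.058200)  product (0.037104, 0.027828)
  m=+2: Y*=(0.134433, 0.079776)  Y=(-0.333776, -0.311828)  product (-0.019994, -0.068547)
  m=+3: Y*=(-0.293910, -0.304660)  Y=(0.147193, 0.309700)  product (0.051092, -0.135868)
  m=+4: Y*=(0.155062, 0.284073)  Y=(-0.009588, -0.140849)  product (0.038525, -0.024564)
  m=+5: Y*=(-0.027928, -0.118280)  Y=(-0.009808, 0.030858)  product (0.003924, 0.000298)
Total Σ_m = (0.134218, -0.000000). Multiply by 1.142397: (0.153330, -0.000000). P_5(cos γ) = 0.153330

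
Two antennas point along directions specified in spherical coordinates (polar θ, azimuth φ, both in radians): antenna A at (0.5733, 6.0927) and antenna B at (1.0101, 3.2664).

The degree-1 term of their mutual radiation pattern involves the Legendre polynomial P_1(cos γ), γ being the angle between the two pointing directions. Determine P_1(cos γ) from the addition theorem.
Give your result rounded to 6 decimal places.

Addition theorem: P_1(cos γ) = (4π/3) Σ_m Y*_{lm}(Ω₁) Y_{lm}(Ω₂), m = −1…1:
  [-1]  conj(Y_{1,-1})(Ω₁) = 0.18401 - 0.03548j ; Y_{1,-1}(Ω₂) = -0.29032 + 0.03642j ; Δ = -0.05213 + 0.01700j
  [+0]  conj(Y_{1,0})(Ω₁) = 0.41048 + 0.00000j ; Y_{1,0}(Ω₂) = 0.25983 + 0.00000j ; Δ = 0.10665 + 0.00000j
  [+1]  conj(Y_{1,1})(Ω₁) = -0.18401 - 0.03548j ; Y_{1,1}(Ω₂) = 0.29032 + 0.03642j ; Δ = -0.05213 - 0.01700j
Accumulated sum 0.00240 + 0.00000j; after 4π/(2l+1) scaling, 0.01004 + 0.00000j ⇒ P_1 = 0.010040

0.010040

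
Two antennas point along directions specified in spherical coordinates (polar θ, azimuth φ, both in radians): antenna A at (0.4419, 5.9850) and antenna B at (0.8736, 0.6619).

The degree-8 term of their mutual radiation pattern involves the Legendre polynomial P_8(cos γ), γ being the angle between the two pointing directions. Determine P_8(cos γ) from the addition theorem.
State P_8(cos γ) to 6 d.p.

0.129062

Expand P_8 via completeness: Σ_{m} conj(Y_{8,m}) at Ω₁ times Y_{8,m} at Ω₂ —
  [-8]  conj(Y_{8,-8})(Ω₁) = -0.000420-0.000396i ; Y_{8,-8}(Ω₂) = +0.033852+0.051353i ; Δ = +0.000006-0.000035i
  [-7]  conj(Y_{8,-7})(Ω₁) = -0.002408-0.004240i ; Y_{8,-7}(Ω₂) = -0.016279+0.205406i ; Δ = +0.000910-0.000426i
  [-6]  conj(Y_{8,-6})(Ω₁) = -0.005614-0.025306i ; Y_{8,-6}(Ω₂) = -0.267424+0.292297i ; Δ = +0.008898+0.005126i
  [-5]  conj(Y_{8,-5})(Ω₁) = +0.007765-0.097020i ; Y_{8,-5}(Ω₂) = -0.434035+0.073570i ; Δ = +0.003767+0.042681i
  [-4]  conj(Y_{8,-4})(Ω₁) = +0.096706-0.243494i ; Y_{8,-4}(Ω₂) = -0.136678-0.073605i ; Δ = -0.031140+0.026162i
  [-3]  conj(Y_{8,-3})(Ω₁) = +0.301249-0.375406i ; Y_{8,-3}(Ω₂) = +0.111076+0.252174i ; Δ = +0.128129+0.034269i
  [-2]  conj(Y_{8,-2})(Ω₁) = +0.415006-0.281715i ; Y_{8,-2}(Ω₂) = -0.077859+0.308788i ; Δ = +0.054678+0.150083i
  [-1]  conj(Y_{8,-1})(Ω₁) = +0.037759-0.011605i ; Y_{8,-1}(Ω₂) = +0.110478-0.086080i ; Δ = +0.003173-0.004532i
  [+0]  conj(Y_{8,0})(Ω₁) = -0.474896-0.000000i ; Y_{8,0}(Ω₂) = +0.341646+0.000000i ; Δ = -0.162246-0.000000i
  [+1]  conj(Y_{8,1})(Ω₁) = -0.037759-0.011605i ; Y_{8,1}(Ω₂) = -0.110478-0.086080i ; Δ = +0.003173+0.004532i
  [+2]  conj(Y_{8,2})(Ω₁) = +0.415006+0.281715i ; Y_{8,2}(Ω₂) = -0.077859-0.308788i ; Δ = +0.054678-0.150083i
  [+3]  conj(Y_{8,3})(Ω₁) = -0.301249-0.375406i ; Y_{8,3}(Ω₂) = -0.111076+0.252174i ; Δ = +0.128129-0.034269i
  [+4]  conj(Y_{8,4})(Ω₁) = +0.096706+0.243494i ; Y_{8,4}(Ω₂) = -0.136678+0.073605i ; Δ = -0.031140-0.026162i
  [+5]  conj(Y_{8,5})(Ω₁) = -0.007765-0.097020i ; Y_{8,5}(Ω₂) = +0.434035+0.073570i ; Δ = +0.003767-0.042681i
  [+6]  conj(Y_{8,6})(Ω₁) = -0.005614+0.025306i ; Y_{8,6}(Ω₂) = -0.267424-0.292297i ; Δ = +0.008898-0.005126i
  [+7]  conj(Y_{8,7})(Ω₁) = +0.002408-0.004240i ; Y_{8,7}(Ω₂) = +0.016279+0.205406i ; Δ = +0.000910+0.000426i
  [+8]  conj(Y_{8,8})(Ω₁) = -0.000420+0.000396i ; Y_{8,8}(Ω₂) = +0.033852-0.051353i ; Δ = +0.000006+0.000035i
Accumulated sum +0.174597-0.000000i; after 4π/(2l+1) scaling, +0.129062-0.000000i ⇒ P_8 = 0.129062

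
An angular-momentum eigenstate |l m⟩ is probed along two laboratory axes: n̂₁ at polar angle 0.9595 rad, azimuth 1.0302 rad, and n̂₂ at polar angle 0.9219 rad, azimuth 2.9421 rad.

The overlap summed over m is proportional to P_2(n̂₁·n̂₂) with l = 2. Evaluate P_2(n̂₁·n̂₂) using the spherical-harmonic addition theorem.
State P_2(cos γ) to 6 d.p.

Expand P_2 via completeness: Σ_{m} conj(Y_{2,m}) at Ω₁ times Y_{2,m} at Ω₂ —
  m=-2: Y*=-0.12182 + 0.22861j  Y=0.22595 + 0.09526j  product -0.04930 + 0.04005j
  m=-1: Y*=0.18686 + 0.31132j  Y=-0.36459 - 0.07371j  product -0.04518 - 0.12728j
  m=+0: Y*=-0.00373 + 0.00000j  Y=0.03014 + 0.00000j  product -0.00011 + 0.00000j
  m=+1: Y*=-0.18686 + 0.31132j  Y=0.36459 - 0.07371j  product -0.04518 + 0.12728j
  m=+2: Y*=-0.12182 - 0.22861j  Y=0.22595 - 0.09526j  product -0.04930 - 0.04005j
Total Σ_m = -0.18908 + 0.00000j. Multiply by 2.513274: -0.47521 + 0.00000j. P_2(cos γ) = -0.475207

-0.475207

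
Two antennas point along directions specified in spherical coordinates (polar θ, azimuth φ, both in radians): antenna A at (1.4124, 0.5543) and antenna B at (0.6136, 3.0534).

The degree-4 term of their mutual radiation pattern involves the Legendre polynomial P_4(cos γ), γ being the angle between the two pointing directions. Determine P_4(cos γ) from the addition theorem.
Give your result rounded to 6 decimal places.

Expand P_4 via completeness: Σ_{m} conj(Y_{4,m}) at Ω₁ times Y_{4,m} at Ω₂ —
  term(m=-4) = (-0.017217, 0.011075)   from Y*(Ω₁)=(-0.253448, 0.335895), Y(Ω₂)=(0.045653, 0.016808)
  term(m=-3) = (0.012969, -0.034805)   from Y*(Ω₁)=(-0.017485, 0.189304), Y(Ω₂)=(-0.188576, -0.051091)
  term(m=-2) = (-0.030993, -0.105469)   from Y*(Ω₁)=(-0.120124, -0.241123), Y(Ω₂)=(0.401733, 0.071604)
  term(m=-1) = (0.062343, 0.046659)   from Y*(Ω₁)=(-0.177052, -0.109602), Y(Ω₂)=(-0.372504, -0.032938)
  term(m=+0) = (-0.036023, 0.000000)   from Y*(Ω₁)=(0.240689, -0.000000), Y(Ω₂)=(-0.149667, 0.000000)
  term(m=+1) = (0.062343, -0.046659)   from Y*(Ω₁)=(0.177052, -0.109602), Y(Ω₂)=(0.372504, -0.032938)
  term(m=+2) = (-0.030993, 0.105469)   from Y*(Ω₁)=(-0.120124, 0.241123), Y(Ω₂)=(0.401733, -0.071604)
  term(m=+3) = (0.012969, 0.034805)   from Y*(Ω₁)=(0.017485, 0.189304), Y(Ω₂)=(0.188576, -0.051091)
  term(m=+4) = (-0.017217, -0.011075)   from Y*(Ω₁)=(-0.253448, -0.335895), Y(Ω₂)=(0.045653, -0.016808)
Accumulated sum (0.018182, -0.000000); after 4π/(2l+1) scaling, (0.025386, -0.000000) ⇒ P_4 = 0.025386

0.025386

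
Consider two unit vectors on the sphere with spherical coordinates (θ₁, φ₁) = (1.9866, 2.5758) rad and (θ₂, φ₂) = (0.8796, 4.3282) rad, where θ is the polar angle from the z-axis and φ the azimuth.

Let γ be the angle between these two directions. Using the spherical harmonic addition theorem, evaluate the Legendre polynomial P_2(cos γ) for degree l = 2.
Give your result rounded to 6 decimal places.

Expand P_2 via completeness: Σ_{m} conj(Y_{2,m}) at Ω₁ times Y_{2,m} at Ω₂ —
  [-2]  conj(Y_{2,-2})(Ω₁) = +0.137455-0.292571i ; Y_{2,-2}(Ω₂) = -0.164883-0.159364i ; Δ = -0.069289+0.026335i
  [-1]  conj(Y_{2,-1})(Ω₁) = +0.240977-0.153032i ; Y_{2,-1}(Ω₂) = -0.142216+0.351779i ; Δ = +0.019563+0.106534i
  [+0]  conj(Y_{2,0})(Ω₁) = -0.161018-0.000000i ; Y_{2,0}(Ω₂) = +0.069091+0.000000i ; Δ = -0.011125-0.000000i
  [+1]  conj(Y_{2,1})(Ω₁) = -0.240977-0.153032i ; Y_{2,1}(Ω₂) = +0.142216+0.351779i ; Δ = +0.019563-0.106534i
  [+2]  conj(Y_{2,2})(Ω₁) = +0.137455+0.292571i ; Y_{2,2}(Ω₂) = -0.164883+0.159364i ; Δ = -0.069289-0.026335i
Accumulated sum -0.110578+0.000000i; after 4π/(2l+1) scaling, -0.277912+0.000000i ⇒ P_2 = -0.277912

-0.277912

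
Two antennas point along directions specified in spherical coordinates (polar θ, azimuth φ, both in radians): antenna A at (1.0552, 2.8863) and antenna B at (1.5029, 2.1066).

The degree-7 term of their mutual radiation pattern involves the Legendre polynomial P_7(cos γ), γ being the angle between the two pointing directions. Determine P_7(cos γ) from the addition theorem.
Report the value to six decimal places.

Summing Y*_{l m}(θ₁,φ₁)·Y_{l m}(θ₂,φ₂) over m ∈ [−7, 7]; prefactor 4π/(2·7+1) = 0.837758:
  m=-7: 0.04048 + 0.18425j × -0.28148 - 0.40356j = 0.06296 - 0.06820j  (running Σ = 0.06296 - 0.06820j)
  m=-6: 0.01561 - 0.39971j × 0.12485 - 0.00916j = -0.00171 - 0.05005j  (running Σ = 0.06125 - 0.11824j)
  m=-5: -0.11462 + 0.37810j × 0.15218 - 0.30518j = 0.09795 + 0.09252j  (running Σ = 0.15920 - 0.02573j)
  m=-4: 0.01736 - 0.02834j × 0.07856 + 0.12192j = 0.00482 - 0.00011j  (running Σ = 0.16401 - 0.02584j)
  m=-3: 0.24121 - 0.23197j × 0.29637 - 0.01086j = 0.06897 - 0.07137j  (running Σ = 0.23298 - 0.09721j)
  m=-2: -0.16761 + 0.09388j × -0.07333 + 0.13448j = -0.00034 - 0.02942j  (running Σ = 0.23265 - 0.12663j)
  m=-1: -0.25424 + 0.06635j × 0.14280 + 0.24050j = -0.05226 - 0.05167j  (running Σ = 0.18038 - 0.17830j)
  m=0: 0.22844 + 0.00000j × -0.15550 + 0.00000j = -0.03552 + 0.00000j  (running Σ = 0.14486 - 0.17830j)
  m=1: 0.25424 + 0.06635j × -0.14280 + 0.24050j = -0.05226 + 0.05167j  (running Σ = 0.09260 - 0.12663j)
  m=2: -0.16761 - 0.09388j × -0.07333 - 0.13448j = -0.00034 + 0.02942j  (running Σ = 0.09226 - 0.09721j)
  m=3: -0.24121 - 0.23197j × -0.29637 - 0.01086j = 0.06897 + 0.07137j  (running Σ = 0.16123 - 0.02584j)
  m=4: 0.01736 + 0.02834j × 0.07856 - 0.12192j = 0.00482 + 0.00011j  (running Σ = 0.16605 - 0.02573j)
  m=5: 0.11462 + 0.37810j × -0.15218 - 0.30518j = 0.09795 - 0.09252j  (running Σ = 0.26400 - 0.11824j)
  m=6: 0.01561 + 0.39971j × 0.12485 + 0.00916j = -0.00171 + 0.05005j  (running Σ = 0.26228 - 0.06820j)
  m=7: -0.04048 + 0.18425j × 0.28148 - 0.40356j = 0.06296 + 0.06820j  (running Σ = 0.32525 - 0.00000j)
Accumulated sum 0.32525 - 0.00000j; after 4π/(2l+1) scaling, 0.27248 - 0.00000j ⇒ P_7 = 0.272478

0.272478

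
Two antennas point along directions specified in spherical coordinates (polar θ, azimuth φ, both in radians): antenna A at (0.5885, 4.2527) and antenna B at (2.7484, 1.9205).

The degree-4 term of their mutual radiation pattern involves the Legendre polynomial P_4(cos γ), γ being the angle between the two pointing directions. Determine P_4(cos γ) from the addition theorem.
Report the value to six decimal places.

Expand P_4 via completeness: Σ_{m} conj(Y_{4,m}) at Ω₁ times Y_{4,m} at Ω₂ —
  m=-4: -0.01113 - 0.04052j × 0.00163 - 0.00940j = -0.00040 + 0.00004j  (running Σ = -0.00040 + 0.00004j)
  m=-3: 0.17483 + 0.03394j × -0.05638 - 0.03241j = -0.00876 - 0.00758j  (running Σ = -0.00916 - 0.00754j)
  m=-2: -0.24019 + 0.31502j × -0.18685 + 0.15719j = -0.00464 - 0.09662j  (running Σ = -0.01380 - 0.10416j)
  m=-1: -0.17861 - 0.36078j × 0.17051 + 0.46754j = 0.13822 - 0.14502j  (running Σ = 0.12443 - 0.24918j)
  m=0: -0.10606 + 0.00000j × 0.30491 + 0.00000j = -0.03234 + 0.00000j  (running Σ = 0.09209 - 0.24918j)
  m=1: 0.17861 - 0.36078j × -0.17051 + 0.46754j = 0.13822 + 0.14502j  (running Σ = 0.23032 - 0.10416j)
  m=2: -0.24019 - 0.31502j × -0.18685 - 0.15719j = -0.00464 + 0.09662j  (running Σ = 0.22568 - 0.00754j)
  m=3: -0.17483 + 0.03394j × 0.05638 - 0.03241j = -0.00876 + 0.00758j  (running Σ = 0.21692 + 0.00004j)
  m=4: -0.01113 + 0.04052j × 0.00163 + 0.00940j = -0.00040 - 0.00004j  (running Σ = 0.21652 - 0.00000j)
Total Σ_m = 0.21652 - 0.00000j. Multiply by 1.396263: 0.30232 - 0.00000j. P_4(cos γ) = 0.302320

0.302320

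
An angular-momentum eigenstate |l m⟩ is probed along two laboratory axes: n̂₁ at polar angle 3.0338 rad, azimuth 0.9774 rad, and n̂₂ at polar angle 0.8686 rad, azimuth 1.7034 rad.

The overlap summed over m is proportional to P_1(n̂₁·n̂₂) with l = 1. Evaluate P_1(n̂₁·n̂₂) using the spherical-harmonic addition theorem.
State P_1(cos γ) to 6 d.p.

-0.580726

Summing Y*_{l m}(θ₁,φ₁)·Y_{l m}(θ₂,φ₂) over m ∈ [−1, 1]; prefactor 4π/(2·1+1) = 4.188790:
  m=-1: 0.02078 + 0.03082j × -0.03487 - 0.26144j = 0.00733 - 0.00651j  (running Σ = 0.00733 - 0.00651j)
  m=0: -0.48577 + 0.00000j × 0.31559 + 0.00000j = -0.15330 + 0.00000j  (running Σ = -0.14597 - 0.00651j)
  m=1: -0.02078 + 0.03082j × 0.03487 - 0.26144j = 0.00733 + 0.00651j  (running Σ = -0.13864 + 0.00000j)
Σ over m = -0.13864 + 0.00000j; ×(4π/3) → -0.58073 + 0.00000j. Real part: -0.580726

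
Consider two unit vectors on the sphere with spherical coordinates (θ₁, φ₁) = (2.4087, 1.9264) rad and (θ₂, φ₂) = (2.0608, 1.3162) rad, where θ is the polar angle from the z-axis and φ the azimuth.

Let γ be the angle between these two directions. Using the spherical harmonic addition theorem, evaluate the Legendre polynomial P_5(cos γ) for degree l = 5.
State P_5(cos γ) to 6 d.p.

Term-by-term m-sum for l=5 (normalisation 4π/11 = 1.142397):
  term(m=-5) = -0.015377+0.001397i   from Y*(Ω₁)=-0.060877-0.012799i, Y(Ω₂)=+0.237273-0.072829i
  term(m=-4) = -0.069930+0.058996i   from Y*(Ω₁)=-0.032309-0.216140i, Y(Ω₂)=-0.219681-0.356377i
  term(m=-3) = -0.024951+0.093867i   from Y*(Ω₁)=+0.360280-0.198690i, Y(Ω₂)=-0.163279+0.170493i
  term(m=-2) = -0.026500-0.072509i   from Y*(Ω₁)=+0.280714+0.241871i, Y(Ω₂)=-0.181912-0.101561i
  term(m=-1) = +0.017292+0.012091i   from Y*(Ω₁)=+0.024279-0.065374i, Y(Ω₂)=-0.076201+0.292808i
  term(m=+0) = -0.054985+0.000000i   from Y*(Ω₁)=+0.386268-0.000000i, Y(Ω₂)=-0.142349+0.000000i
  term(m=+1) = +0.017292-0.012091i   from Y*(Ω₁)=-0.024279-0.065374i, Y(Ω₂)=+0.076201+0.292808i
  term(m=+2) = -0.026500+0.072509i   from Y*(Ω₁)=+0.280714-0.241871i, Y(Ω₂)=-0.181912+0.101561i
  term(m=+3) = -0.024951-0.093867i   from Y*(Ω₁)=-0.360280-0.198690i, Y(Ω₂)=+0.163279+0.170493i
  term(m=+4) = -0.069930-0.058996i   from Y*(Ω₁)=-0.032309+0.216140i, Y(Ω₂)=-0.219681+0.356377i
  term(m=+5) = -0.015377-0.001397i   from Y*(Ω₁)=+0.060877-0.012799i, Y(Ω₂)=-0.237273-0.072829i
Accumulated sum -0.293916+0.000000i; after 4π/(2l+1) scaling, -0.335769+0.000000i ⇒ P_5 = -0.335769

-0.335769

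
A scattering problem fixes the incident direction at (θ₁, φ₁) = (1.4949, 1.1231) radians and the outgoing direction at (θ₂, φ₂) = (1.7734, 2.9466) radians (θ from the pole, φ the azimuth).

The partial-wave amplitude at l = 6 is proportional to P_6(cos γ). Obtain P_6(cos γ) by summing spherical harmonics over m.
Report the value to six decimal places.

Expand P_6 via completeness: Σ_{m} conj(Y_{6,m}) at Ω₁ times Y_{6,m} at Ω₂ —
  term(m=-6) = (-0.011052, 0.202318)   from Y*(Ω₁)=(0.426408, 0.208834), Y(Ω₂)=(0.166514, 0.392921)
  term(m=-5) = (0.036202, 0.011488)   from Y*(Ω₁)=(0.098213, -0.077440), Y(Ω₂)=(0.170422, 0.251346)
  term(m=-4) = (0.031970, -0.050996)   from Y*(Ω₁)=(0.072096, 0.322424), Y(Ω₂)=(-0.129515, -0.128117)
  term(m=-3) = (-0.031115, -0.032862)   from Y*(Ω₁)=(0.140088, 0.032462), Y(Ω₂)=(-0.262383, -0.173778)
  term(m=-2) = (-0.025853, 0.014306)   from Y*(Ω₁)=(-0.181727, 0.226851), Y(Ω₂)=(0.094022, 0.038647)
  term(m=-1) = (0.011724, 0.045401)   from Y*(Ω₁)=(0.065106, 0.135577), Y(Ω₂)=(0.305861, 0.060408)
  term(m=+0) = (0.022254, 0.000000)   from Y*(Ω₁)=(-0.280131, -0.000000), Y(Ω₂)=(-0.079440, 0.000000)
  term(m=+1) = (0.011724, -0.045401)   from Y*(Ω₁)=(-0.065106, 0.135577), Y(Ω₂)=(-0.305861, 0.060408)
  term(m=+2) = (-0.025853, -0.014306)   from Y*(Ω₁)=(-0.181727, -0.226851), Y(Ω₂)=(0.094022, -0.038647)
  term(m=+3) = (-0.031115, 0.032862)   from Y*(Ω₁)=(-0.140088, 0.032462), Y(Ω₂)=(0.262383, -0.173778)
  term(m=+4) = (0.031970, 0.050996)   from Y*(Ω₁)=(0.072096, -0.322424), Y(Ω₂)=(-0.129515, 0.128117)
  term(m=+5) = (0.036202, -0.011488)   from Y*(Ω₁)=(-0.098213, -0.077440), Y(Ω₂)=(-0.170422, 0.251346)
  term(m=+6) = (-0.011052, -0.202318)   from Y*(Ω₁)=(0.426408, -0.208834), Y(Ω₂)=(0.166514, -0.392921)
Σ over m = (0.046003, 0.000000); ×(4π/13) → (0.044469, 0.000000). Real part: 0.044469

0.044469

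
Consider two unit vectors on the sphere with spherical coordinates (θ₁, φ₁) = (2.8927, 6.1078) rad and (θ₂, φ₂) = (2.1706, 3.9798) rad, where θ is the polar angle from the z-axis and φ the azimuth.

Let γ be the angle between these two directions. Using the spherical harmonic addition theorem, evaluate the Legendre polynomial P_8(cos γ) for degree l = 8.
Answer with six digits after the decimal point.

-0.214185

Addition theorem: P_8(cos γ) = (4π/17) Σ_m Y*_{lm}(Ω₁) Y_{lm}(Ω₂), m = −8…8:
  [-8]  conj(Y_{8,-8})(Ω₁) = 0.00000 - 0.00001j ; Y_{8,-8}(Ω₂) = 0.10132 - 0.04555j ; Δ = -0.00000 - 0.00000j
  [-7]  conj(Y_{8,-7})(Ω₁) = -0.00004 + 0.00010j ; Y_{8,-7}(Ω₂) = 0.27799 + 0.12272j ; Δ = -0.00002 + 0.00002j
  [-6]  conj(Y_{8,-6})(Ω₁) = 0.00055 - 0.00096j ; Y_{8,-6}(Ω₂) = 0.14022 + 0.42763j ; Δ = 0.00049 + 0.00010j
  [-5]  conj(Y_{8,-5})(Ω₁) = -0.00507 + 0.00609j ; Y_{8,-5}(Ω₂) = -0.15590 + 0.27144j ; Δ = -0.00086 - 0.00233j
  [-4]  conj(Y_{8,-4})(Ω₁) = 0.03228 - 0.02727j ; Y_{8,-4}(Ω₂) = 0.10521 - 0.02256j ; Δ = 0.00278 - 0.00360j
  [-3]  conj(Y_{8,-3})(Ω₁) = -0.14212 + 0.08254j ; Y_{8,-3}(Ω₂) = 0.29753 + 0.21556j ; Δ = -0.06008 - 0.00608j
  [-2]  conj(Y_{8,-2})(Ω₁) = 0.41064 - 0.15025j ; Y_{8,-2}(Ω₂) = 0.00875 + 0.08251j ; Δ = 0.01599 + 0.03257j
  [-1]  conj(Y_{8,-1})(Ω₁) = -0.65277 + 0.11567j ; Y_{8,-1}(Ω₂) = 0.22046 - 0.24506j ; Δ = -0.11556 + 0.18547j
  [+0]  conj(Y_{8,0})(Ω₁) = 0.18363 + 0.00000j ; Y_{8,0}(Ω₂) = 0.13494 + 0.00000j ; Δ = 0.02478 + 0.00000j
  [+1]  conj(Y_{8,1})(Ω₁) = 0.65277 + 0.11567j ; Y_{8,1}(Ω₂) = -0.22046 - 0.24506j ; Δ = -0.11556 - 0.18547j
  [+2]  conj(Y_{8,2})(Ω₁) = 0.41064 + 0.15025j ; Y_{8,2}(Ω₂) = 0.00875 - 0.08251j ; Δ = 0.01599 - 0.03257j
  [+3]  conj(Y_{8,3})(Ω₁) = 0.14212 + 0.08254j ; Y_{8,3}(Ω₂) = -0.29753 + 0.21556j ; Δ = -0.06008 + 0.00608j
  [+4]  conj(Y_{8,4})(Ω₁) = 0.03228 + 0.02727j ; Y_{8,4}(Ω₂) = 0.10521 + 0.02256j ; Δ = 0.00278 + 0.00360j
  [+5]  conj(Y_{8,5})(Ω₁) = 0.00507 + 0.00609j ; Y_{8,5}(Ω₂) = 0.15590 + 0.27144j ; Δ = -0.00086 + 0.00233j
  [+6]  conj(Y_{8,6})(Ω₁) = 0.00055 + 0.00096j ; Y_{8,6}(Ω₂) = 0.14022 - 0.42763j ; Δ = 0.00049 - 0.00010j
  [+7]  conj(Y_{8,7})(Ω₁) = 0.00004 + 0.00010j ; Y_{8,7}(Ω₂) = -0.27799 + 0.12272j ; Δ = -0.00002 - 0.00002j
  [+8]  conj(Y_{8,8})(Ω₁) = 0.00000 + 0.00001j ; Y_{8,8}(Ω₂) = 0.10132 + 0.04555j ; Δ = -0.00000 + 0.00000j
Σ over m = -0.28975 - 0.00000j; ×(4π/17) → -0.21419 - 0.00000j. Real part: -0.214185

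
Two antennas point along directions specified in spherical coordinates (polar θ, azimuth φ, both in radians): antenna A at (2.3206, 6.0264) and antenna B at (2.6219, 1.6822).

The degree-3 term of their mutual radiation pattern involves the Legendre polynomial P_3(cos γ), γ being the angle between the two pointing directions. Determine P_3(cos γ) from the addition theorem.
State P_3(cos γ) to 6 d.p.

-0.446597

Addition theorem: P_3(cos γ) = (4π/7) Σ_m Y*_{lm}(Ω₁) Y_{lm}(Ω₂), m = −3…3:
  m=-3: 0.11736 - 0.11388j × 0.01676 + 0.04827j = 0.00746 + 0.00376j  (running Σ = 0.00746 + 0.00376j)
  m=-2: -0.32489 + 0.18326j × 0.21336 - 0.04834j = -0.06046 + 0.05481j  (running Σ = -0.05300 + 0.05856j)
  m=-1: 0.30246 - 0.07942j × -0.04937 - 0.44132j = -0.04998 - 0.12956j  (running Σ = -0.10298 - 0.07100j)
  m=0: 0.17238 + 0.00000j × -0.24840 + 0.00000j = -0.04282 + 0.00000j  (running Σ = -0.14580 - 0.07100j)
  m=1: -0.30246 - 0.07942j × 0.04937 - 0.44132j = -0.04998 + 0.12956j  (running Σ = -0.19578 + 0.05856j)
  m=2: -0.32489 - 0.18326j × 0.21336 + 0.04834j = -0.06046 - 0.05481j  (running Σ = -0.25624 + 0.00376j)
  m=3: -0.11736 - 0.11388j × -0.01676 + 0.04827j = 0.00746 - 0.00376j  (running Σ = -0.24877 + 0.00000j)
Total Σ_m = -0.24877 + 0.00000j. Multiply by 1.795196: -0.44660 + 0.00000j. P_3(cos γ) = -0.446597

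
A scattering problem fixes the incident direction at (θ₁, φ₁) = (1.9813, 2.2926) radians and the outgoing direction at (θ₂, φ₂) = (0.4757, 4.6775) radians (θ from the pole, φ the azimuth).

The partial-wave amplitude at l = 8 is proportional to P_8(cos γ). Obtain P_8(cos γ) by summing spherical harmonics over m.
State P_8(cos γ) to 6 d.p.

0.312092

Term-by-term m-sum for l=8 (normalisation 4π/17 = 0.739198):
  [-8]  conj(Y_{8,-8})(Ω₁) = (0.224910, -0.125438) ; Y_{8,-8}(Ω₂) = (0.000959, 0.000275) ; Δ = (0.000250, -0.000058)
  [-7]  conj(Y_{8,-7})(Ω₁) = (0.422631, 0.149613) ; Y_{8,-7}(Ω₂) = (0.001872, -0.007513) ; Δ = (0.001915, -0.002895)
  [-6]  conj(Y_{8,-6})(Ω₁) = (0.115691, 0.288339) ; Y_{8,-6}(Ω₂) = (-0.036868, -0.007832) ; Δ = (-0.002007, -0.011537)
  [-5]  conj(Y_{8,-5})(Ω₁) = (0.057916, -0.114745) ; Y_{8,-5}(Ω₂) = (-0.022377, 0.126971) ; Δ = (0.013273, 0.009921)
  [-4]  conj(Y_{8,-4})(Ω₁) = (0.345311, -0.089785) ; Y_{8,-4}(Ω₂) = (0.310141, 0.043565) ; Δ = (0.111007, -0.012802)
  [-3]  conj(Y_{8,-3})(Ω₁) = (0.033733, 0.022812) ; Y_{8,-3}(Ω₂) = (0.053059, -0.505076) ; Δ = (0.013312, -0.015827)
  [-2]  conj(Y_{8,-2})(Ω₁) = (-0.041491, -0.324457) ; Y_{8,-2}(Ω₂) = (-0.428423, -0.029943) ; Δ = (0.008061, 0.140247)
  [-1]  conj(Y_{8,-1})(Ω₁) = (0.071098, -0.080769) ; Y_{8,-1}(Ω₂) = (0.003299, -0.094506) ; Δ = (-0.007399, -0.006986)
  [+0]  conj(Y_{8,0})(Ω₁) = (-0.311485, -0.000000) ; Y_{8,0}(Ω₂) = (-0.466728, 0.000000) ; Δ = (0.145379, 0.000000)
  [+1]  conj(Y_{8,1})(Ω₁) = (-0.071098, -0.080769) ; Y_{8,1}(Ω₂) = (-0.003299, -0.094506) ; Δ = (-0.007399, 0.006986)
  [+2]  conj(Y_{8,2})(Ω₁) = (-0.041491, 0.324457) ; Y_{8,2}(Ω₂) = (-0.428423, 0.029943) ; Δ = (0.008061, -0.140247)
  [+3]  conj(Y_{8,3})(Ω₁) = (-0.033733, 0.022812) ; Y_{8,3}(Ω₂) = (-0.053059, -0.505076) ; Δ = (0.013312, 0.015827)
  [+4]  conj(Y_{8,4})(Ω₁) = (0.345311, 0.089785) ; Y_{8,4}(Ω₂) = (0.310141, -0.043565) ; Δ = (0.111007, 0.012802)
  [+5]  conj(Y_{8,5})(Ω₁) = (-0.057916, -0.114745) ; Y_{8,5}(Ω₂) = (0.022377, 0.126971) ; Δ = (0.013273, -0.009921)
  [+6]  conj(Y_{8,6})(Ω₁) = (0.115691, -0.288339) ; Y_{8,6}(Ω₂) = (-0.036868, 0.007832) ; Δ = (-0.002007, 0.011537)
  [+7]  conj(Y_{8,7})(Ω₁) = (-0.422631, 0.149613) ; Y_{8,7}(Ω₂) = (-0.001872, -0.007513) ; Δ = (0.001915, 0.002895)
  [+8]  conj(Y_{8,8})(Ω₁) = (0.224910, 0.125438) ; Y_{8,8}(Ω₂) = (0.000959, -0.000275) ; Δ = (0.000250, 0.000058)
Total Σ_m = (0.422203, -0.000000). Multiply by 0.739198: (0.312092, -0.000000). P_8(cos γ) = 0.312092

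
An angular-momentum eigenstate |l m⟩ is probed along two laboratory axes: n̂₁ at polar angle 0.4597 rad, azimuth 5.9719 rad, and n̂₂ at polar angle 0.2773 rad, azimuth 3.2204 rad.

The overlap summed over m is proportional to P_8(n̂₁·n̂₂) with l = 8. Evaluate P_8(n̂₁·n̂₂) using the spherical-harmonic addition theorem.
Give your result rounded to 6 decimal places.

0.198897

Addition theorem: P_8(cos γ) = (4π/17) Σ_m Y*_{lm}(Ω₁) Y_{lm}(Ω₂), m = −8…8:
  m=-8: Y*=-0.00062 - 0.00047j  Y=0.00001 - 0.00001j  product -0.00000 - 0.00000j
  m=-7: Y*=-0.00357 - 0.00513j  Y=-0.00019 + 0.00012j  product 0.00000 + 0.00000j
  m=-6: Y*=-0.00928 - 0.03033j  Y=0.00182 - 0.00093j  product -0.00005 - 0.00005j
  m=-5: Y*=0.00163 - 0.11334j  Y=-0.01208 + 0.00502j  product 0.00055 + 0.00138j
  m=-4: Y*=0.09246 - 0.27381j  Y=0.05884 - 0.01919j  product 0.00019 - 0.01788j
  m=-3: Y*=0.29581 - 0.39985j  Y=-0.20647 + 0.04975j  product -0.04119 + 0.09727j
  m=-2: Y*=0.37892 - 0.27198j  Y=0.48597 - 0.07724j  product 0.16313 - 0.16144j
  m=-1: Y*=-0.03097 + 0.00996j  Y=-0.61837 + 0.04883j  product 0.01866 - 0.00767j
  m=+0: Y*=-0.47539 + 0.00000j  Y=0.02847 + 0.00000j  product -0.01353 + 0.00000j
  m=+1: Y*=0.03097 + 0.00996j  Y=0.61837 + 0.04883j  product 0.01866 + 0.00767j
  m=+2: Y*=0.37892 + 0.27198j  Y=0.48597 + 0.07724j  product 0.16313 + 0.16144j
  m=+3: Y*=-0.29581 - 0.39985j  Y=0.20647 + 0.04975j  product -0.04119 - 0.09727j
  m=+4: Y*=0.09246 + 0.27381j  Y=0.05884 + 0.01919j  product 0.00019 + 0.01788j
  m=+5: Y*=-0.00163 - 0.11334j  Y=0.01208 + 0.00502j  product 0.00055 - 0.00138j
  m=+6: Y*=-0.00928 + 0.03033j  Y=0.00182 + 0.00093j  product -0.00005 + 0.00005j
  m=+7: Y*=0.00357 - 0.00513j  Y=0.00019 + 0.00012j  product 0.00000 - 0.00000j
  m=+8: Y*=-0.00062 + 0.00047j  Y=0.00001 + 0.00001j  product -0.00000 + 0.00000j
Total Σ_m = 0.26907 + 0.00000j. Multiply by 0.739198: 0.19890 + 0.00000j. P_8(cos γ) = 0.198897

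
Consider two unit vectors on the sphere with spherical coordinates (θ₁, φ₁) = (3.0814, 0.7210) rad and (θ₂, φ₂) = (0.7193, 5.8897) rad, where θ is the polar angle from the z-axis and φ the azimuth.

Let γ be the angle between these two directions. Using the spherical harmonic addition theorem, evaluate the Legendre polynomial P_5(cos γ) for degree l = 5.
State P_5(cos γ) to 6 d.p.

Term-by-term m-sum for l=5 (normalisation 4π/11 = 1.142397):
  [-5]  conj(Y_{5,-5})(Ω₁) = (-0.000000, -0.000000) ; Y_{5,-5}(Ω₂) = (-0.022261, 0.053150) ; Δ = (0.000000, -0.000000)
  [-4]  conj(Y_{5,-4})(Ω₁) = (0.000019, -0.000005) ; Y_{5,-4}(Ω₂) = (-0.000654, 0.208056) ; Δ = (0.000001, 0.000004)
  [-3]  conj(Y_{5,-3})(Ω₁) = (-0.000335, 0.000498) ; Y_{5,-3}(Ω₂) = (0.154098, 0.374522) ; Δ = (-0.000238, -0.000049)
  [-2]  conj(Y_{5,-2})(Ω₁) = (-0.001564, -0.012076) ; Y_{5,-2}(Ω₂) = (0.272614, 0.273472) ; Δ = (0.002876, -0.003720)
  [-1]  conj(Y_{5,-1})(Ω₁) = (0.114316, 0.100465) ; Y_{5,-1}(Ω₂) = (-0.038481, -0.015975) ; Δ = (-0.002794, -0.005692)
  [+0]  conj(Y_{5,0})(Ω₁) = (-0.910347, -0.000000) ; Y_{5,0}(Ω₂) = (-0.390419, 0.000000) ; Δ = (0.355417, 0.000000)
  [+1]  conj(Y_{5,1})(Ω₁) = (-0.114316, 0.100465) ; Y_{5,1}(Ω₂) = (0.038481, -0.015975) ; Δ = (-0.002794, 0.005692)
  [+2]  conj(Y_{5,2})(Ω₁) = (-0.001564, 0.012076) ; Y_{5,2}(Ω₂) = (0.272614, -0.273472) ; Δ = (0.002876, 0.003720)
  [+3]  conj(Y_{5,3})(Ω₁) = (0.000335, 0.000498) ; Y_{5,3}(Ω₂) = (-0.154098, 0.374522) ; Δ = (-0.000238, 0.000049)
  [+4]  conj(Y_{5,4})(Ω₁) = (0.000019, 0.000005) ; Y_{5,4}(Ω₂) = (-0.000654, -0.208056) ; Δ = (0.000001, -0.000004)
  [+5]  conj(Y_{5,5})(Ω₁) = (0.000000, -0.000000) ; Y_{5,5}(Ω₂) = (0.022261, 0.053150) ; Δ = (0.000000, 0.000000)
Σ over m = (0.355107, 0.000000); ×(4π/11) → (0.405673, 0.000000). Real part: 0.405673

0.405673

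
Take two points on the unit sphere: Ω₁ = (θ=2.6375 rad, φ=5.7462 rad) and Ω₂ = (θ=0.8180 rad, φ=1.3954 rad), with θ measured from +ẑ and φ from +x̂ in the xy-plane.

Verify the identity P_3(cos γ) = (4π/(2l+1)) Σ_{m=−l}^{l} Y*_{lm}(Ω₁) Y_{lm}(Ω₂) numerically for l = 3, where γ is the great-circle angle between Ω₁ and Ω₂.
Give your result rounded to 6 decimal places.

0.138845

Addition theorem: P_3(cos γ) = (4π/7) Σ_m Y*_{lm}(Ω₁) Y_{lm}(Ω₂), m = −3…3:
  m=-3: Y*=-0.00189 - 0.04698j  Y=-0.08144 + 0.14022j  product 0.00674 + 0.00356j
  m=-2: Y*=-0.09951 + 0.18353j  Y=-0.34946 - 0.12788j  product 0.05824 - 0.05141j
  m=-1: Y*=0.38006 - 0.22626j  Y=0.05503 - 0.31052j  product -0.04934 - 0.13047j
  m=+0: Y*=-0.27235 + 0.00000j  Y=-0.16913 + 0.00000j  product 0.04606 + 0.00000j
  m=+1: Y*=-0.38006 - 0.22626j  Y=-0.05503 - 0.31052j  product -0.04934 + 0.13047j
  m=+2: Y*=-0.09951 - 0.18353j  Y=-0.34946 + 0.12788j  product 0.05824 + 0.05141j
  m=+3: Y*=0.00189 - 0.04698j  Y=0.08144 + 0.14022j  product 0.00674 - 0.00356j
Total Σ_m = 0.07734 - 0.00000j. Multiply by 1.795196: 0.13885 - 0.00000j. P_3(cos γ) = 0.138845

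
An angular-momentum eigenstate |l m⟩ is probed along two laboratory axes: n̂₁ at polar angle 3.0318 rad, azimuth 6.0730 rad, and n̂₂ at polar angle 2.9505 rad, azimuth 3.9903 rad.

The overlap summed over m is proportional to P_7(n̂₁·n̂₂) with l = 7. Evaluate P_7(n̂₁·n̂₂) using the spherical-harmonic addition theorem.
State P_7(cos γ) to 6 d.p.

Summing Y*_{l m}(θ₁,φ₁)·Y_{l m}(θ₂,φ₂) over m ∈ [−7, 7]; prefactor 4π/(2·7+1) = 0.837758:
  [-7]  conj(Y_{7,-7})(Ω₁) = +0.000000-0.000000i ; Y_{7,-7}(Ω₂) = -0.000004-0.000001i ; Δ = -0.000000+0.000000i
  [-6]  conj(Y_{7,-6})(Ω₁) = -0.000001+0.000003i ; Y_{7,-6}(Ω₂) = -0.000032-0.000080i ; Δ = +0.000000-0.000000i
  [-5]  conj(Y_{7,-5})(Ω₁) = +0.000034-0.000060i ; Y_{7,-5}(Ω₂) = +0.000473-0.000933i ; Δ = -0.000000-0.000000i
  [-4]  conj(Y_{7,-4})(Ω₁) = -0.000690+0.000771i ; Y_{7,-4}(Ω₂) = +0.008651-0.002239i ; Δ = -0.000004+0.000008i
  [-3]  conj(Y_{7,-3})(Ω₁) = +0.009096-0.006640i ; Y_{7,-3}(Ω₂) = +0.045340+0.030718i ; Δ = +0.000616-0.000022i
  [-2]  conj(Y_{7,-2})(Ω₁) = -0.078253+0.034981i ; Y_{7,-2}(Ω₂) = +0.029276+0.229979i ; Δ = -0.010336-0.016973i
  [-1]  conj(Y_{7,-1})(Ω₁) = +0.403342-0.086047i ; Y_{7,-1}(Ω₂) = -0.396327+0.449977i ; Δ = -0.121136+0.215598i
  [+0]  conj(Y_{7,0})(Ω₁) = -0.915715-0.000000i ; Y_{7,0}(Ω₂) = -0.600748+0.000000i ; Δ = +0.550114+0.000000i
  [+1]  conj(Y_{7,1})(Ω₁) = -0.403342-0.086047i ; Y_{7,1}(Ω₂) = +0.396327+0.449977i ; Δ = -0.121136-0.215598i
  [+2]  conj(Y_{7,2})(Ω₁) = -0.078253-0.034981i ; Y_{7,2}(Ω₂) = +0.029276-0.229979i ; Δ = -0.010336+0.016973i
  [+3]  conj(Y_{7,3})(Ω₁) = -0.009096-0.006640i ; Y_{7,3}(Ω₂) = -0.045340+0.030718i ; Δ = +0.000616+0.000022i
  [+4]  conj(Y_{7,4})(Ω₁) = -0.000690-0.000771i ; Y_{7,4}(Ω₂) = +0.008651+0.002239i ; Δ = -0.000004-0.000008i
  [+5]  conj(Y_{7,5})(Ω₁) = -0.000034-0.000060i ; Y_{7,5}(Ω₂) = -0.000473-0.000933i ; Δ = -0.000000+0.000000i
  [+6]  conj(Y_{7,6})(Ω₁) = -0.000001-0.000003i ; Y_{7,6}(Ω₂) = -0.000032+0.000080i ; Δ = +0.000000+0.000000i
  [+7]  conj(Y_{7,7})(Ω₁) = -0.000000-0.000000i ; Y_{7,7}(Ω₂) = +0.000004-0.000001i ; Δ = -0.000000-0.000000i
Total Σ_m = +0.288395-0.000000i. Multiply by 0.837758: +0.241605-0.000000i. P_7(cos γ) = 0.241605

0.241605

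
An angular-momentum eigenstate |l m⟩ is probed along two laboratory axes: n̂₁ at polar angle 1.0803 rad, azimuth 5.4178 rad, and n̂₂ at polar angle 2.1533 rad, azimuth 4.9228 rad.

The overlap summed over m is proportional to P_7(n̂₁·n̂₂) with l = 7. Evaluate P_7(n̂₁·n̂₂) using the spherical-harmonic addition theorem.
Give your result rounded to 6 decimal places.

-0.041539

Term-by-term m-sum for l=7 (normalisation 4π/15 = 0.837758):
  m=-7: Y*=0.20253 + 0.04646j  Y=-0.14094 - 0.01385j  product -0.02790 - 0.00935j
  m=-6: Y*=0.19170 + 0.36829j  Y=0.10593 - 0.33261j  product 0.14281 - 0.02475j
  m=-5: Y*=-0.13886 + 0.34223j  Y=0.37973 + 0.21678j  product -0.12692 + 0.09985j
  m=-4: Y*=0.02290 - 0.00759j  Y=-0.12219 + 0.13677j  product -0.00176 + 0.00406j
  m=-3: Y*=0.29888 + 0.18138j  Y=0.14741 + 0.20166j  product 0.00748 + 0.08701j
  m=-2: Y*=0.02163 + 0.13405j  Y=-0.28448 + 0.12732j  product -0.02322 - 0.03538j
  m=-1: Y*=0.19252 - 0.22608j  Y=0.02686 + 0.12576j  product 0.03360 + 0.01814j
  m=+0: Y*=0.17572 + 0.00000j  Y=-0.32870 + 0.00000j  product -0.05776 + 0.00000j
  m=+1: Y*=-0.19252 - 0.22608j  Y=-0.02686 + 0.12576j  product 0.03360 - 0.01814j
  m=+2: Y*=0.02163 - 0.13405j  Y=-0.28448 - 0.12732j  product -0.02322 + 0.03538j
  m=+3: Y*=-0.29888 + 0.18138j  Y=-0.14741 + 0.20166j  product 0.00748 - 0.08701j
  m=+4: Y*=0.02290 + 0.00759j  Y=-0.12219 - 0.13677j  product -0.00176 - 0.00406j
  m=+5: Y*=0.13886 + 0.34223j  Y=-0.37973 + 0.21678j  product -0.12692 - 0.09985j
  m=+6: Y*=0.19170 - 0.36829j  Y=0.10593 + 0.33261j  product 0.14281 + 0.02475j
  m=+7: Y*=-0.20253 + 0.04646j  Y=0.14094 - 0.01385j  product -0.02790 + 0.00935j
Total Σ_m = -0.04958 - 0.00000j. Multiply by 0.837758: -0.04154 - 0.00000j. P_7(cos γ) = -0.041539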